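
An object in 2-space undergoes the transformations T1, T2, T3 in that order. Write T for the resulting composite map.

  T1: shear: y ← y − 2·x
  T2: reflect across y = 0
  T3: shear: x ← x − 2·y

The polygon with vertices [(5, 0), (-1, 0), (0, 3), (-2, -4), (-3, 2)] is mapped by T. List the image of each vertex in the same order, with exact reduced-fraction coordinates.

image vertices: (-15, 10), (3, -2), (6, -3), (-2, 0), (13, -8)

T1 shear: y ← y − 2·x: (5, 0) → (5, -10); (-1, 0) → (-1, 2); (0, 3) → (0, 3); (-2, -4) → (-2, 0); (-3, 2) → (-3, 8)
T2 reflect across y = 0: (5, -10) → (5, 10); (-1, 2) → (-1, -2); (0, 3) → (0, -3); (-2, 0) → (-2, 0); (-3, 8) → (-3, -8)
T3 shear: x ← x − 2·y: (5, 10) → (-15, 10); (-1, -2) → (3, -2); (0, -3) → (6, -3); (-2, 0) → (-2, 0); (-3, -8) → (13, -8)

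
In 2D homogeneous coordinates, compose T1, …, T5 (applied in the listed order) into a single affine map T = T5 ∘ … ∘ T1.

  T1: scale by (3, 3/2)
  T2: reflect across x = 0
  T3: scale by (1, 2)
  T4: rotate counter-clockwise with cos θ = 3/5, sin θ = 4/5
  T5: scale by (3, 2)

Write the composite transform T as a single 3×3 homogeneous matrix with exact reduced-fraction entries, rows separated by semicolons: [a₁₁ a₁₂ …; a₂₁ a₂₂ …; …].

T1 = [3 0 0; 0 3/2 0; 0 0 1]
T2·T1 = [-3 0 0; 0 3/2 0; 0 0 1]
T3·…·T1 = [-3 0 0; 0 3 0; 0 0 1]
T4·…·T1 = [-9/5 -12/5 0; -12/5 9/5 0; 0 0 1]
T5·…·T1 = [-27/5 -36/5 0; -24/5 18/5 0; 0 0 1]

T = [-27/5 -36/5 0; -24/5 18/5 0; 0 0 1]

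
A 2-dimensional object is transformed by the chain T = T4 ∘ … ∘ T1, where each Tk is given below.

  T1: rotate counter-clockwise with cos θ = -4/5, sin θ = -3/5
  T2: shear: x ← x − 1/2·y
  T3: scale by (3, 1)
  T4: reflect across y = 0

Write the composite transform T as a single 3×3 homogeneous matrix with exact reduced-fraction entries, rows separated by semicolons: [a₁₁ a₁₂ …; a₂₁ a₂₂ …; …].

T1 = [-4/5 3/5 0; -3/5 -4/5 0; 0 0 1]
T2·T1 = [-1/2 1 0; -3/5 -4/5 0; 0 0 1]
T3·…·T1 = [-3/2 3 0; -3/5 -4/5 0; 0 0 1]
T4·…·T1 = [-3/2 3 0; 3/5 4/5 0; 0 0 1]

T = [-3/2 3 0; 3/5 4/5 0; 0 0 1]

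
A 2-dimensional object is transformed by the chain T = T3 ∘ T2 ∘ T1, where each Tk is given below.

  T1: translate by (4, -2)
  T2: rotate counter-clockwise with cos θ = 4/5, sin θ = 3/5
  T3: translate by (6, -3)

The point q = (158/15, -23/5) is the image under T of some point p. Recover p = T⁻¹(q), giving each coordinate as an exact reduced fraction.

T1 = [1 0 4; 0 1 -2; 0 0 1]
T2·T1 = [4/5 -3/5 22/5; 3/5 4/5 4/5; 0 0 1]
T3·…·T1 = [4/5 -3/5 52/5; 3/5 4/5 -11/5; 0 0 1]
det M = 1; M⁻¹ = [4/5 3/5 -7; -3/5 4/5 8; 0 0 1]
M⁻¹ · (158/15, -23/5)ᵀ = (-4/3, -2)ᵀ

p = (-4/3, -2)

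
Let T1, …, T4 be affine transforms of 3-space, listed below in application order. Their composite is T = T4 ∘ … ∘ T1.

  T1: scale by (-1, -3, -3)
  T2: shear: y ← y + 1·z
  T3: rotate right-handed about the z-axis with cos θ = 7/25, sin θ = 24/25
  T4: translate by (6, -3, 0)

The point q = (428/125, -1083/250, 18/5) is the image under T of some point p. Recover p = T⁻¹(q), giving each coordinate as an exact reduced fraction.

T1 = [-1 0 0 0; 0 -3 0 0; 0 0 -3 0; 0 0 0 1]
T2·T1 = [-1 0 0 0; 0 -3 -3 0; 0 0 -3 0; 0 0 0 1]
T3·…·T1 = [-7/25 72/25 72/25 0; -24/25 -21/25 -21/25 0; 0 0 -3 0; 0 0 0 1]
T4·…·T1 = [-7/25 72/25 72/25 6; -24/25 -21/25 -21/25 -3; 0 0 -3 0; 0 0 0 1]
det M = -9; M⁻¹ = [-7/25 -24/25 0 -6/5; 8/25 -7/75 1/3 -11/5; 0 0 -1/3 0; 0 0 0 1]
M⁻¹ · (428/125, -1083/250, 18/5)ᵀ = (2, 1/2, -6/5)ᵀ

p = (2, 1/2, -6/5)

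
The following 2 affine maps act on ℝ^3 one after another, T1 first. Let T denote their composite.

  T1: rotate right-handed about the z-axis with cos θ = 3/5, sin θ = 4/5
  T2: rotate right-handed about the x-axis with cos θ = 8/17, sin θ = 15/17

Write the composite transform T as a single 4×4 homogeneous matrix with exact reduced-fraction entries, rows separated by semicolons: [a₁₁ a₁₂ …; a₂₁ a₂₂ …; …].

T = [3/5 -4/5 0 0; 32/85 24/85 -15/17 0; 12/17 9/17 8/17 0; 0 0 0 1]

T1 = [3/5 -4/5 0 0; 4/5 3/5 0 0; 0 0 1 0; 0 0 0 1]
T2·T1 = [3/5 -4/5 0 0; 32/85 24/85 -15/17 0; 12/17 9/17 8/17 0; 0 0 0 1]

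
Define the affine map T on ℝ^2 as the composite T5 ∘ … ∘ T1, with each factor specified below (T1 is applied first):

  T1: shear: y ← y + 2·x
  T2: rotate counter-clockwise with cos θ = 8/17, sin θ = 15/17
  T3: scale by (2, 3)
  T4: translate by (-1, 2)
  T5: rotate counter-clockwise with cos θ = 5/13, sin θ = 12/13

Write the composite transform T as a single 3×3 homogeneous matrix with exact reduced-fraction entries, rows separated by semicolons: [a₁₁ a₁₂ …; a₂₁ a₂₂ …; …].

T = [-1336/221 -438/221 -29/13; -63/221 -240/221 -2/13; 0 0 1]

T1 = [1 0 0; 2 1 0; 0 0 1]
T2·T1 = [-22/17 -15/17 0; 31/17 8/17 0; 0 0 1]
T3·…·T1 = [-44/17 -30/17 0; 93/17 24/17 0; 0 0 1]
T4·…·T1 = [-44/17 -30/17 -1; 93/17 24/17 2; 0 0 1]
T5·…·T1 = [-1336/221 -438/221 -29/13; -63/221 -240/221 -2/13; 0 0 1]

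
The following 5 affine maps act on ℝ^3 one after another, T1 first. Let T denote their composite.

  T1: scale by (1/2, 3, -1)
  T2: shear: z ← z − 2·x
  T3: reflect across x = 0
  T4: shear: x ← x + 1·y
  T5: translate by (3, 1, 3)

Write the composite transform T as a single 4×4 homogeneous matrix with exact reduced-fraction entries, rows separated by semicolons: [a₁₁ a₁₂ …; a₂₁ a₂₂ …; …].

T1 = [1/2 0 0 0; 0 3 0 0; 0 0 -1 0; 0 0 0 1]
T2·T1 = [1/2 0 0 0; 0 3 0 0; -1 0 -1 0; 0 0 0 1]
T3·…·T1 = [-1/2 0 0 0; 0 3 0 0; -1 0 -1 0; 0 0 0 1]
T4·…·T1 = [-1/2 3 0 0; 0 3 0 0; -1 0 -1 0; 0 0 0 1]
T5·…·T1 = [-1/2 3 0 3; 0 3 0 1; -1 0 -1 3; 0 0 0 1]

T = [-1/2 3 0 3; 0 3 0 1; -1 0 -1 3; 0 0 0 1]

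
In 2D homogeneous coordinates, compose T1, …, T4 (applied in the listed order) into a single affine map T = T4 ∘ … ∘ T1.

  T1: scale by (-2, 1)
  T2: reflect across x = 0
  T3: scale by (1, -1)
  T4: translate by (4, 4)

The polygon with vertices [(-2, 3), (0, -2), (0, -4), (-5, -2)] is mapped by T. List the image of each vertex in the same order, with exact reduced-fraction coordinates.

image vertices: (0, 1), (4, 6), (4, 8), (-6, 6)

T1 scale by (-2, 1): (-2, 3) → (4, 3); (0, -2) → (0, -2); (0, -4) → (0, -4); (-5, -2) → (10, -2)
T2 reflect across x = 0: (4, 3) → (-4, 3); (0, -2) → (0, -2); (0, -4) → (0, -4); (10, -2) → (-10, -2)
T3 scale by (1, -1): (-4, 3) → (-4, -3); (0, -2) → (0, 2); (0, -4) → (0, 4); (-10, -2) → (-10, 2)
T4 translate by (4, 4): (-4, -3) → (0, 1); (0, 2) → (4, 6); (0, 4) → (4, 8); (-10, 2) → (-6, 6)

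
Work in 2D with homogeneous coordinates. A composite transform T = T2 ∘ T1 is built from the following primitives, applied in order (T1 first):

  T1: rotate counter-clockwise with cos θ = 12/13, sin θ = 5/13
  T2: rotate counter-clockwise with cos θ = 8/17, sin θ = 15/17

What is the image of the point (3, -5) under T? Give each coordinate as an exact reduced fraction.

T(p) = (1163/221, 555/221)

T1 rotate counter-clockwise with cos θ = 12/13, sin θ = 5/13: (3, -5) → (61/13, -45/13)
T2 rotate counter-clockwise with cos θ = 8/17, sin θ = 15/17: (61/13, -45/13) → (1163/221, 555/221)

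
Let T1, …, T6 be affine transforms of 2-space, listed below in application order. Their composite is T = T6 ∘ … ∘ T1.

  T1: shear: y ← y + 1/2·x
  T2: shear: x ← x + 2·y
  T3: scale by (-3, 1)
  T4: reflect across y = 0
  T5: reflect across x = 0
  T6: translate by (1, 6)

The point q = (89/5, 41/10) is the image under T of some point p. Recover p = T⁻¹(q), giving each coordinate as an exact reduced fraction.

p = (9/5, 1)

T1 = [1 0 0; 1/2 1 0; 0 0 1]
T2·T1 = [2 2 0; 1/2 1 0; 0 0 1]
T3·…·T1 = [-6 -6 0; 1/2 1 0; 0 0 1]
T4·…·T1 = [-6 -6 0; -1/2 -1 0; 0 0 1]
T5·…·T1 = [6 6 0; -1/2 -1 0; 0 0 1]
T6·…·T1 = [6 6 1; -1/2 -1 6; 0 0 1]
det M = -3; M⁻¹ = [1/3 2 -37/3; -1/6 -2 73/6; 0 0 1]
M⁻¹ · (89/5, 41/10)ᵀ = (9/5, 1)ᵀ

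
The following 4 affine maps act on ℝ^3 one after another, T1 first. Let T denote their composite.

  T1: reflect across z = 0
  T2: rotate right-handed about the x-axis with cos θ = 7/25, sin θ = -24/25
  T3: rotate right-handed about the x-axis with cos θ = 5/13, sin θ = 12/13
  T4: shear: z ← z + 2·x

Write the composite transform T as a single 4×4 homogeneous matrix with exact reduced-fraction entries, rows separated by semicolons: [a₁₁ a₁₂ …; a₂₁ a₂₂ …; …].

T = [1 0 0 0; 0 323/325 -36/325 0; 2 -36/325 -323/325 0; 0 0 0 1]

T1 = [1 0 0 0; 0 1 0 0; 0 0 -1 0; 0 0 0 1]
T2·T1 = [1 0 0 0; 0 7/25 -24/25 0; 0 -24/25 -7/25 0; 0 0 0 1]
T3·…·T1 = [1 0 0 0; 0 323/325 -36/325 0; 0 -36/325 -323/325 0; 0 0 0 1]
T4·…·T1 = [1 0 0 0; 0 323/325 -36/325 0; 2 -36/325 -323/325 0; 0 0 0 1]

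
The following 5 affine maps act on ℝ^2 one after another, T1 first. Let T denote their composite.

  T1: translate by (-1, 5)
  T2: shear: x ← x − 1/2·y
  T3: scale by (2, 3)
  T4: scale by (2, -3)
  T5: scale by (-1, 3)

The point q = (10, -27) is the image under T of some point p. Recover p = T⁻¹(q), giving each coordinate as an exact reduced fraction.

p = (-1, -4)

T1 = [1 0 -1; 0 1 5; 0 0 1]
T2·T1 = [1 -1/2 -7/2; 0 1 5; 0 0 1]
T3·…·T1 = [2 -1 -7; 0 3 15; 0 0 1]
T4·…·T1 = [4 -2 -14; 0 -9 -45; 0 0 1]
T5·…·T1 = [-4 2 14; 0 -27 -135; 0 0 1]
det M = 108; M⁻¹ = [-1/4 -1/54 1; 0 -1/27 -5; 0 0 1]
M⁻¹ · (10, -27)ᵀ = (-1, -4)ᵀ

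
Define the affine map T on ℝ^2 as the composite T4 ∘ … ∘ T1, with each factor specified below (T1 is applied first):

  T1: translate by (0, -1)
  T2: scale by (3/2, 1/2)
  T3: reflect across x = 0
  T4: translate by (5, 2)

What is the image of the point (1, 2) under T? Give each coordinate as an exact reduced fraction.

T(p) = (7/2, 5/2)

T1 translate by (0, -1): (1, 2) → (1, 1)
T2 scale by (3/2, 1/2): (1, 1) → (3/2, 1/2)
T3 reflect across x = 0: (3/2, 1/2) → (-3/2, 1/2)
T4 translate by (5, 2): (-3/2, 1/2) → (7/2, 5/2)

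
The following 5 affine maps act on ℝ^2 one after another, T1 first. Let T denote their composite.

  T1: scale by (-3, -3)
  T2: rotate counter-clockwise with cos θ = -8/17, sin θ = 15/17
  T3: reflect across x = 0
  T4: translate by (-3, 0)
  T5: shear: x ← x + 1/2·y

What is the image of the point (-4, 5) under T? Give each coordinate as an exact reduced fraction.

T(p) = (-30/17, 300/17)

T1 scale by (-3, -3): (-4, 5) → (12, -15)
T2 rotate counter-clockwise with cos θ = -8/17, sin θ = 15/17: (12, -15) → (129/17, 300/17)
T3 reflect across x = 0: (129/17, 300/17) → (-129/17, 300/17)
T4 translate by (-3, 0): (-129/17, 300/17) → (-180/17, 300/17)
T5 shear: x ← x + 1/2·y: (-180/17, 300/17) → (-30/17, 300/17)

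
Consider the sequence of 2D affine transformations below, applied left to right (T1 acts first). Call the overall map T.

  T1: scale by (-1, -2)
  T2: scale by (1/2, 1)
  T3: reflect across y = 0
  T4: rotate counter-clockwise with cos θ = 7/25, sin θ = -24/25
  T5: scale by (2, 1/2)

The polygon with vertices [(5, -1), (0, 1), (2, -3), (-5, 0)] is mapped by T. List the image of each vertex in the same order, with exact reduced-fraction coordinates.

image vertices: (-131/25, 23/25), (96/25, 7/25), (-302/25, -9/25), (7/5, -6/5)

T1 scale by (-1, -2): (5, -1) → (-5, 2); (0, 1) → (0, -2); (2, -3) → (-2, 6); (-5, 0) → (5, 0)
T2 scale by (1/2, 1): (-5, 2) → (-5/2, 2); (0, -2) → (0, -2); (-2, 6) → (-1, 6); (5, 0) → (5/2, 0)
T3 reflect across y = 0: (-5/2, 2) → (-5/2, -2); (0, -2) → (0, 2); (-1, 6) → (-1, -6); (5/2, 0) → (5/2, 0)
T4 rotate counter-clockwise with cos θ = 7/25, sin θ = -24/25: (-5/2, -2) → (-131/50, 46/25); (0, 2) → (48/25, 14/25); (-1, -6) → (-151/25, -18/25); (5/2, 0) → (7/10, -12/5)
T5 scale by (2, 1/2): (-131/50, 46/25) → (-131/25, 23/25); (48/25, 14/25) → (96/25, 7/25); (-151/25, -18/25) → (-302/25, -9/25); (7/10, -12/5) → (7/5, -6/5)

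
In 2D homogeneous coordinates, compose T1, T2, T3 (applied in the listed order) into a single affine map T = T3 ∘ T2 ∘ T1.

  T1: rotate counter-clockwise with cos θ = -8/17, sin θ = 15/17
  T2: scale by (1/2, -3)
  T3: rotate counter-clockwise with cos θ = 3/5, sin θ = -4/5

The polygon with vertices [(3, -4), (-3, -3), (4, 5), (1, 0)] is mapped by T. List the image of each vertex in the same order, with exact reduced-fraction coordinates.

image vertices: (-174/17, -9), (711/170, 3/5), (-801/170, 2/5), (-192/85, -7/5)

T1 rotate counter-clockwise with cos θ = -8/17, sin θ = 15/17: (3, -4) → (36/17, 77/17); (-3, -3) → (69/17, -21/17); (4, 5) → (-107/17, 20/17); (1, 0) → (-8/17, 15/17)
T2 scale by (1/2, -3): (36/17, 77/17) → (18/17, -231/17); (69/17, -21/17) → (69/34, 63/17); (-107/17, 20/17) → (-107/34, -60/17); (-8/17, 15/17) → (-4/17, -45/17)
T3 rotate counter-clockwise with cos θ = 3/5, sin θ = -4/5: (18/17, -231/17) → (-174/17, -9); (69/34, 63/17) → (711/170, 3/5); (-107/34, -60/17) → (-801/170, 2/5); (-4/17, -45/17) → (-192/85, -7/5)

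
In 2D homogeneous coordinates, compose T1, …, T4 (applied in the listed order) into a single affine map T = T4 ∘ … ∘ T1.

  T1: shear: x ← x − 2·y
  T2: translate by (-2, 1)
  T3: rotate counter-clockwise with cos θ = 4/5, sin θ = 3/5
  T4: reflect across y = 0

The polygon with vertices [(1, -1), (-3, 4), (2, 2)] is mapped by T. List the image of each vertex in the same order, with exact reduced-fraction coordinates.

T1 shear: x ← x − 2·y: (1, -1) → (3, -1); (-3, 4) → (-11, 4); (2, 2) → (-2, 2)
T2 translate by (-2, 1): (3, -1) → (1, 0); (-11, 4) → (-13, 5); (-2, 2) → (-4, 3)
T3 rotate counter-clockwise with cos θ = 4/5, sin θ = 3/5: (1, 0) → (4/5, 3/5); (-13, 5) → (-67/5, -19/5); (-4, 3) → (-5, 0)
T4 reflect across y = 0: (4/5, 3/5) → (4/5, -3/5); (-67/5, -19/5) → (-67/5, 19/5); (-5, 0) → (-5, 0)

image vertices: (4/5, -3/5), (-67/5, 19/5), (-5, 0)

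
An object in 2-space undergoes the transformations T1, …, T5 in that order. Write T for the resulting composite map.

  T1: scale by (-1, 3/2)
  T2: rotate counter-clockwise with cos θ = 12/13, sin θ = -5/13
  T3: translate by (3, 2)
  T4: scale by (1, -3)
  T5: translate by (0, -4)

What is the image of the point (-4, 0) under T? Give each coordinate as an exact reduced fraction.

T1 scale by (-1, 3/2): (-4, 0) → (4, 0)
T2 rotate counter-clockwise with cos θ = 12/13, sin θ = -5/13: (4, 0) → (48/13, -20/13)
T3 translate by (3, 2): (48/13, -20/13) → (87/13, 6/13)
T4 scale by (1, -3): (87/13, 6/13) → (87/13, -18/13)
T5 translate by (0, -4): (87/13, -18/13) → (87/13, -70/13)

T(p) = (87/13, -70/13)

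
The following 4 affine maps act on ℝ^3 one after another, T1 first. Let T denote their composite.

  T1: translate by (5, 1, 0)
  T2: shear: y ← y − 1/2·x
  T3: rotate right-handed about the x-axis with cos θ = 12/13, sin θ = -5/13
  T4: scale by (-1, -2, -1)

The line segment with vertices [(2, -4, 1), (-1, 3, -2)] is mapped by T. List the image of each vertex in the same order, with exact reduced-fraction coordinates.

T1 translate by (5, 1, 0): (2, -4, 1) → (7, -3, 1); (-1, 3, -2) → (4, 4, -2)
T2 shear: y ← y − 1/2·x: (7, -3, 1) → (7, -13/2, 1); (4, 4, -2) → (4, 2, -2)
T3 rotate right-handed about the x-axis with cos θ = 12/13, sin θ = -5/13: (7, -13/2, 1) → (7, -73/13, 89/26); (4, 2, -2) → (4, 14/13, -34/13)
T4 scale by (-1, -2, -1): (7, -73/13, 89/26) → (-7, 146/13, -89/26); (4, 14/13, -34/13) → (-4, -28/13, 34/13)

image vertices: (-7, 146/13, -89/26), (-4, -28/13, 34/13)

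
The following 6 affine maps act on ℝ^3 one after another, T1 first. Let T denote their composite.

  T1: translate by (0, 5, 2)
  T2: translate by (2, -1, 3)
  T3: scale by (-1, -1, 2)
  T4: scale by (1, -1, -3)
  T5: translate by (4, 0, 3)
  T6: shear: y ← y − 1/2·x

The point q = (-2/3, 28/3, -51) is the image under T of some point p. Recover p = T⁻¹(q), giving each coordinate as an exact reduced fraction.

p = (8/3, 5, 4)

T1 = [1 0 0 0; 0 1 0 5; 0 0 1 2; 0 0 0 1]
T2·T1 = [1 0 0 2; 0 1 0 4; 0 0 1 5; 0 0 0 1]
T3·…·T1 = [-1 0 0 -2; 0 -1 0 -4; 0 0 2 10; 0 0 0 1]
T4·…·T1 = [-1 0 0 -2; 0 1 0 4; 0 0 -6 -30; 0 0 0 1]
T5·…·T1 = [-1 0 0 2; 0 1 0 4; 0 0 -6 -27; 0 0 0 1]
T6·…·T1 = [-1 0 0 2; 1/2 1 0 3; 0 0 -6 -27; 0 0 0 1]
det M = 6; M⁻¹ = [-1 0 0 2; 1/2 1 0 -4; 0 0 -1/6 -9/2; 0 0 0 1]
M⁻¹ · (-2/3, 28/3, -51)ᵀ = (8/3, 5, 4)ᵀ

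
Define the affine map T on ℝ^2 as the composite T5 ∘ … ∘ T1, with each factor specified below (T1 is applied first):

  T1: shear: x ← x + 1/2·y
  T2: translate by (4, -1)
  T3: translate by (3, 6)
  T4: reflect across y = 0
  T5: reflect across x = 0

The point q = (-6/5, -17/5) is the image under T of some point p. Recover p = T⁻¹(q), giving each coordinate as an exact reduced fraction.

p = (-5, -8/5)

T1 = [1 1/2 0; 0 1 0; 0 0 1]
T2·T1 = [1 1/2 4; 0 1 -1; 0 0 1]
T3·…·T1 = [1 1/2 7; 0 1 5; 0 0 1]
T4·…·T1 = [1 1/2 7; 0 -1 -5; 0 0 1]
T5·…·T1 = [-1 -1/2 -7; 0 -1 -5; 0 0 1]
det M = 1; M⁻¹ = [-1 1/2 -9/2; 0 -1 -5; 0 0 1]
M⁻¹ · (-6/5, -17/5)ᵀ = (-5, -8/5)ᵀ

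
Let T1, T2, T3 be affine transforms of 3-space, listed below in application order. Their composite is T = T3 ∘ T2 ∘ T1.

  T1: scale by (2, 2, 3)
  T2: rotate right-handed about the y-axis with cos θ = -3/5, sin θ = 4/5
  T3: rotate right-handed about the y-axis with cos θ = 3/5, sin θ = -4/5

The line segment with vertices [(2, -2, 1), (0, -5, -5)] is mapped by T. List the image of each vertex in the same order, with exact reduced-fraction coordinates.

image vertices: (4, -4, -3), (-72/5, -10, -21/5)

T1 scale by (2, 2, 3): (2, -2, 1) → (4, -4, 3); (0, -5, -5) → (0, -10, -15)
T2 rotate right-handed about the y-axis with cos θ = -3/5, sin θ = 4/5: (4, -4, 3) → (0, -4, -5); (0, -10, -15) → (-12, -10, 9)
T3 rotate right-handed about the y-axis with cos θ = 3/5, sin θ = -4/5: (0, -4, -5) → (4, -4, -3); (-12, -10, 9) → (-72/5, -10, -21/5)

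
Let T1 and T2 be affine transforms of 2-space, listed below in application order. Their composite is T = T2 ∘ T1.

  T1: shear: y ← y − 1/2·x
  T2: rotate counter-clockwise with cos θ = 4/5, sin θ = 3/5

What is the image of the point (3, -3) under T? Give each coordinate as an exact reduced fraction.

T(p) = (51/10, -9/5)

T1 shear: y ← y − 1/2·x: (3, -3) → (3, -9/2)
T2 rotate counter-clockwise with cos θ = 4/5, sin θ = 3/5: (3, -9/2) → (51/10, -9/5)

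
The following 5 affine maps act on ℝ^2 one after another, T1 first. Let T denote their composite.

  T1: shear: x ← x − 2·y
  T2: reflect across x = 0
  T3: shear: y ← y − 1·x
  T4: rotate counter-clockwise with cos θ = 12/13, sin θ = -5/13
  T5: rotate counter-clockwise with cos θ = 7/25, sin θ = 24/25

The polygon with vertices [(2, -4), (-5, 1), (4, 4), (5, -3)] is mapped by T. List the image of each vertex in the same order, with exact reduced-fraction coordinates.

image vertices: (-3558/325, -1306/325), (2946/325, 547/325), (816/325, 1012/325), (-4268/325, -1151/325)

T1 shear: x ← x − 2·y: (2, -4) → (10, -4); (-5, 1) → (-7, 1); (4, 4) → (-4, 4); (5, -3) → (11, -3)
T2 reflect across x = 0: (10, -4) → (-10, -4); (-7, 1) → (7, 1); (-4, 4) → (4, 4); (11, -3) → (-11, -3)
T3 shear: y ← y − 1·x: (-10, -4) → (-10, 6); (7, 1) → (7, -6); (4, 4) → (4, 0); (-11, -3) → (-11, 8)
T4 rotate counter-clockwise with cos θ = 12/13, sin θ = -5/13: (-10, 6) → (-90/13, 122/13); (7, -6) → (54/13, -107/13); (4, 0) → (48/13, -20/13); (-11, 8) → (-92/13, 151/13)
T5 rotate counter-clockwise with cos θ = 7/25, sin θ = 24/25: (-90/13, 122/13) → (-3558/325, -1306/325); (54/13, -107/13) → (2946/325, 547/325); (48/13, -20/13) → (816/325, 1012/325); (-92/13, 151/13) → (-4268/325, -1151/325)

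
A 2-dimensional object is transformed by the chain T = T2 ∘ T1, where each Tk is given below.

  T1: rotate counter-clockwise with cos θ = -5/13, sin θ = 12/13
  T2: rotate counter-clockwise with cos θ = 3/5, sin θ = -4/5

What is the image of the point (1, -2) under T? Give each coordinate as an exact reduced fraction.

T(p) = (29/13, -2/13)

T1 rotate counter-clockwise with cos θ = -5/13, sin θ = 12/13: (1, -2) → (19/13, 22/13)
T2 rotate counter-clockwise with cos θ = 3/5, sin θ = -4/5: (19/13, 22/13) → (29/13, -2/13)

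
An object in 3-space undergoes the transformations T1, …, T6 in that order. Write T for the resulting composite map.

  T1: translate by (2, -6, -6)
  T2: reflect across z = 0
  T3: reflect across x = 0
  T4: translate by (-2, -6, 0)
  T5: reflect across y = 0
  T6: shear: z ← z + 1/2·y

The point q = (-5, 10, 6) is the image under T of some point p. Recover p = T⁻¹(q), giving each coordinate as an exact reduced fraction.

p = (1, 2, 5)

T1 = [1 0 0 2; 0 1 0 -6; 0 0 1 -6; 0 0 0 1]
T2·T1 = [1 0 0 2; 0 1 0 -6; 0 0 -1 6; 0 0 0 1]
T3·…·T1 = [-1 0 0 -2; 0 1 0 -6; 0 0 -1 6; 0 0 0 1]
T4·…·T1 = [-1 0 0 -4; 0 1 0 -12; 0 0 -1 6; 0 0 0 1]
T5·…·T1 = [-1 0 0 -4; 0 -1 0 12; 0 0 -1 6; 0 0 0 1]
T6·…·T1 = [-1 0 0 -4; 0 -1 0 12; 0 -1/2 -1 12; 0 0 0 1]
det M = -1; M⁻¹ = [-1 0 0 -4; 0 -1 0 12; 0 1/2 -1 6; 0 0 0 1]
M⁻¹ · (-5, 10, 6)ᵀ = (1, 2, 5)ᵀ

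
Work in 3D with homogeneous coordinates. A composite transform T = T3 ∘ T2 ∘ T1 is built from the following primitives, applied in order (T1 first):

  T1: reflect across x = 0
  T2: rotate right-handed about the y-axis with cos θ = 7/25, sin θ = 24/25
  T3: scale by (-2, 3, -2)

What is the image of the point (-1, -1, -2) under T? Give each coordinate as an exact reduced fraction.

T1 reflect across x = 0: (-1, -1, -2) → (1, -1, -2)
T2 rotate right-handed about the y-axis with cos θ = 7/25, sin θ = 24/25: (1, -1, -2) → (-41/25, -1, -38/25)
T3 scale by (-2, 3, -2): (-41/25, -1, -38/25) → (82/25, -3, 76/25)

T(p) = (82/25, -3, 76/25)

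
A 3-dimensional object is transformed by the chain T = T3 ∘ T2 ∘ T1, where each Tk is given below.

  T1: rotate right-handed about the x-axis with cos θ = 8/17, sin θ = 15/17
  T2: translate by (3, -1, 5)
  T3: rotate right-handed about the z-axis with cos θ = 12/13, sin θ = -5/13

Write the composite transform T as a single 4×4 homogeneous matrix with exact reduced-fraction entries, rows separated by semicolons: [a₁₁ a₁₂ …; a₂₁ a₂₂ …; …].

T = [12/13 40/221 -75/221 31/13; -5/13 96/221 -180/221 -27/13; 0 15/17 8/17 5; 0 0 0 1]

T1 = [1 0 0 0; 0 8/17 -15/17 0; 0 15/17 8/17 0; 0 0 0 1]
T2·T1 = [1 0 0 3; 0 8/17 -15/17 -1; 0 15/17 8/17 5; 0 0 0 1]
T3·…·T1 = [12/13 40/221 -75/221 31/13; -5/13 96/221 -180/221 -27/13; 0 15/17 8/17 5; 0 0 0 1]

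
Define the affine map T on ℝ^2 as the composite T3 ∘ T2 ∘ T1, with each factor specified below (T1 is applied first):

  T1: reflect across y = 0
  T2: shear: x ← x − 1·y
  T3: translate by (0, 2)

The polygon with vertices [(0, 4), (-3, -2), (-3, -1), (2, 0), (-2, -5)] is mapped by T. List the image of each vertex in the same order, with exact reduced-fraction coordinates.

T1 reflect across y = 0: (0, 4) → (0, -4); (-3, -2) → (-3, 2); (-3, -1) → (-3, 1); (2, 0) → (2, 0); (-2, -5) → (-2, 5)
T2 shear: x ← x − 1·y: (0, -4) → (4, -4); (-3, 2) → (-5, 2); (-3, 1) → (-4, 1); (2, 0) → (2, 0); (-2, 5) → (-7, 5)
T3 translate by (0, 2): (4, -4) → (4, -2); (-5, 2) → (-5, 4); (-4, 1) → (-4, 3); (2, 0) → (2, 2); (-7, 5) → (-7, 7)

image vertices: (4, -2), (-5, 4), (-4, 3), (2, 2), (-7, 7)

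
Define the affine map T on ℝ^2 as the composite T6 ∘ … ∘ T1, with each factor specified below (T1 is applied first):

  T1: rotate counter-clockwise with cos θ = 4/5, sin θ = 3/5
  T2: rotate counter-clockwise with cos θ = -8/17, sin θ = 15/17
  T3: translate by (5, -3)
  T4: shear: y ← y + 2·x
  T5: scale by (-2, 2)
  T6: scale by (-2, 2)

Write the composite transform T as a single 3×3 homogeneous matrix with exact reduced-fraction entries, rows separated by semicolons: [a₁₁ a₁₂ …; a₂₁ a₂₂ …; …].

T1 = [4/5 -3/5 0; 3/5 4/5 0; 0 0 1]
T2·T1 = [-77/85 -36/85 0; 36/85 -77/85 0; 0 0 1]
T3·…·T1 = [-77/85 -36/85 5; 36/85 -77/85 -3; 0 0 1]
T4·…·T1 = [-77/85 -36/85 5; -118/85 -149/85 7; 0 0 1]
T5·…·T1 = [154/85 72/85 -10; -236/85 -298/85 14; 0 0 1]
T6·…·T1 = [-308/85 -144/85 20; -472/85 -596/85 28; 0 0 1]

T = [-308/85 -144/85 20; -472/85 -596/85 28; 0 0 1]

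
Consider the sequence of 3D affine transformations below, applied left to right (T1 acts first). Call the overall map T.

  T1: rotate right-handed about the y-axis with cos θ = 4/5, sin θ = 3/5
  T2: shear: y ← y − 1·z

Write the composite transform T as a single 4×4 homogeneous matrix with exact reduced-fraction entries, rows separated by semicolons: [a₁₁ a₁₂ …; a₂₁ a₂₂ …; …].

T = [4/5 0 3/5 0; 3/5 1 -4/5 0; -3/5 0 4/5 0; 0 0 0 1]

T1 = [4/5 0 3/5 0; 0 1 0 0; -3/5 0 4/5 0; 0 0 0 1]
T2·T1 = [4/5 0 3/5 0; 3/5 1 -4/5 0; -3/5 0 4/5 0; 0 0 0 1]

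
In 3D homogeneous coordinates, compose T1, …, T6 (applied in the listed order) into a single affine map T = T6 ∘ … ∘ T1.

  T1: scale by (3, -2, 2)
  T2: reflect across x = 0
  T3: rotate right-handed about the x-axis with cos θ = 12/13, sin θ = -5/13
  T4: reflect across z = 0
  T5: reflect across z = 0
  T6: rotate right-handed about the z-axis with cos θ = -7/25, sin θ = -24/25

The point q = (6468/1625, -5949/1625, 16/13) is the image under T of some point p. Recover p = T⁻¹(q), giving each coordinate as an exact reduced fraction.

T1 = [3 0 0 0; 0 -2 0 0; 0 0 2 0; 0 0 0 1]
T2·T1 = [-3 0 0 0; 0 -2 0 0; 0 0 2 0; 0 0 0 1]
T3·…·T1 = [-3 0 0 0; 0 -24/13 10/13 0; 0 10/13 24/13 0; 0 0 0 1]
T4·…·T1 = [-3 0 0 0; 0 -24/13 10/13 0; 0 -10/13 -24/13 0; 0 0 0 1]
T5·…·T1 = [-3 0 0 0; 0 -24/13 10/13 0; 0 10/13 24/13 0; 0 0 0 1]
T6·…·T1 = [21/25 -576/325 48/65 0; 72/25 168/325 -14/65 0; 0 10/13 24/13 0; 0 0 0 1]
det M = 12; M⁻¹ = [7/75 8/25 0 0; -144/325 42/325 5/26 0; 12/65 -7/130 6/13 0; 0 0 0 1]
M⁻¹ · (6468/1625, -5949/1625, 16/13)ᵀ = (-4/5, -2, 3/2)ᵀ

p = (-4/5, -2, 3/2)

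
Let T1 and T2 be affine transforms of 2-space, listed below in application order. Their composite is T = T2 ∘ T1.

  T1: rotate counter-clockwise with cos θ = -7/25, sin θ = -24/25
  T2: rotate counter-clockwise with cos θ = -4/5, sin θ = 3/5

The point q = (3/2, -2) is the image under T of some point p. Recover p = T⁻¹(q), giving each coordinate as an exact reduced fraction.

p = (0, -5/2)

T1 = [-7/25 24/25 0; -24/25 -7/25 0; 0 0 1]
T2·T1 = [4/5 -3/5 0; 3/5 4/5 0; 0 0 1]
det M = 1; M⁻¹ = [4/5 3/5 0; -3/5 4/5 0; 0 0 1]
M⁻¹ · (3/2, -2)ᵀ = (0, -5/2)ᵀ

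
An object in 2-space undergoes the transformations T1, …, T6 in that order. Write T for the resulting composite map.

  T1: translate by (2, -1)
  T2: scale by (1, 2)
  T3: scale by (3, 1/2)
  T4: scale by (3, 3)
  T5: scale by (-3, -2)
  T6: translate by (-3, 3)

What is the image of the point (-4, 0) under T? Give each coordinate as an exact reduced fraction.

T(p) = (51, 9)

T1 translate by (2, -1): (-4, 0) → (-2, -1)
T2 scale by (1, 2): (-2, -1) → (-2, -2)
T3 scale by (3, 1/2): (-2, -2) → (-6, -1)
T4 scale by (3, 3): (-6, -1) → (-18, -3)
T5 scale by (-3, -2): (-18, -3) → (54, 6)
T6 translate by (-3, 3): (54, 6) → (51, 9)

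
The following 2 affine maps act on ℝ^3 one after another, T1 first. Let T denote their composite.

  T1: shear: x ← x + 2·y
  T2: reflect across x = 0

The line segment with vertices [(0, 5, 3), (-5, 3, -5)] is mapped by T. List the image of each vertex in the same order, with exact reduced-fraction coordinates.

image vertices: (-10, 5, 3), (-1, 3, -5)

T1 shear: x ← x + 2·y: (0, 5, 3) → (10, 5, 3); (-5, 3, -5) → (1, 3, -5)
T2 reflect across x = 0: (10, 5, 3) → (-10, 5, 3); (1, 3, -5) → (-1, 3, -5)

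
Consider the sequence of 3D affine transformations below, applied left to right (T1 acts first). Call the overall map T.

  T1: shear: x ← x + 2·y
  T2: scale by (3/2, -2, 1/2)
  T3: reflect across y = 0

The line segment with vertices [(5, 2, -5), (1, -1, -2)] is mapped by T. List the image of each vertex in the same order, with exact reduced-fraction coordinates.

image vertices: (27/2, 4, -5/2), (-3/2, -2, -1)

T1 shear: x ← x + 2·y: (5, 2, -5) → (9, 2, -5); (1, -1, -2) → (-1, -1, -2)
T2 scale by (3/2, -2, 1/2): (9, 2, -5) → (27/2, -4, -5/2); (-1, -1, -2) → (-3/2, 2, -1)
T3 reflect across y = 0: (27/2, -4, -5/2) → (27/2, 4, -5/2); (-3/2, 2, -1) → (-3/2, -2, -1)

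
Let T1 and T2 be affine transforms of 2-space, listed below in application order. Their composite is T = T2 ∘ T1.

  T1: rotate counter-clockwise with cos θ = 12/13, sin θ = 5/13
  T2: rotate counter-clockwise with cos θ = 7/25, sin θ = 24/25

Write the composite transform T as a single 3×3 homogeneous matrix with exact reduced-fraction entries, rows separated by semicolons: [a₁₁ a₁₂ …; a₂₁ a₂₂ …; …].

T = [-36/325 -323/325 0; 323/325 -36/325 0; 0 0 1]

T1 = [12/13 -5/13 0; 5/13 12/13 0; 0 0 1]
T2·T1 = [-36/325 -323/325 0; 323/325 -36/325 0; 0 0 1]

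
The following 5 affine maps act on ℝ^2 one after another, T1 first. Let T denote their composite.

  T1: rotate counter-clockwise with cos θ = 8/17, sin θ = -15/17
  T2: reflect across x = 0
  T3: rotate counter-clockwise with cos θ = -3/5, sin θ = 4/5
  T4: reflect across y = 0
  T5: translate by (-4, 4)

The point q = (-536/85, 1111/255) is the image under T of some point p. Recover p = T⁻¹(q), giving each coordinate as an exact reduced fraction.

T1 = [8/17 15/17 0; -15/17 8/17 0; 0 0 1]
T2·T1 = [-8/17 -15/17 0; -15/17 8/17 0; 0 0 1]
T3·…·T1 = [84/85 13/85 0; 13/85 -84/85 0; 0 0 1]
T4·…·T1 = [84/85 13/85 0; -13/85 84/85 0; 0 0 1]
T5·…·T1 = [84/85 13/85 -4; -13/85 84/85 4; 0 0 1]
det M = 1; M⁻¹ = [84/85 -13/85 388/85; 13/85 84/85 -284/85; 0 0 1]
M⁻¹ · (-536/85, 1111/255)ᵀ = (-7/3, 0)ᵀ

p = (-7/3, 0)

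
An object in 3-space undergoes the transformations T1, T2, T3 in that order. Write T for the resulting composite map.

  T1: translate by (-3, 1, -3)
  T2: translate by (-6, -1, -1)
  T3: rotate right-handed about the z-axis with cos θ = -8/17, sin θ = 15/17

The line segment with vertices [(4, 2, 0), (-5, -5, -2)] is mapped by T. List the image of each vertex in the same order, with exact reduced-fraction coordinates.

image vertices: (10/17, -91/17, -4), (11, -10, -6)

T1 translate by (-3, 1, -3): (4, 2, 0) → (1, 3, -3); (-5, -5, -2) → (-8, -4, -5)
T2 translate by (-6, -1, -1): (1, 3, -3) → (-5, 2, -4); (-8, -4, -5) → (-14, -5, -6)
T3 rotate right-handed about the z-axis with cos θ = -8/17, sin θ = 15/17: (-5, 2, -4) → (10/17, -91/17, -4); (-14, -5, -6) → (11, -10, -6)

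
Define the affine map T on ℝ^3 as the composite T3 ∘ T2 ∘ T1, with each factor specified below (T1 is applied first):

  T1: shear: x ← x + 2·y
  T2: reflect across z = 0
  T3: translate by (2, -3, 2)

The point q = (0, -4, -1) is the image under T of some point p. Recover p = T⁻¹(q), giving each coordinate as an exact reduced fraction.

T1 = [1 2 0 0; 0 1 0 0; 0 0 1 0; 0 0 0 1]
T2·T1 = [1 2 0 0; 0 1 0 0; 0 0 -1 0; 0 0 0 1]
T3·…·T1 = [1 2 0 2; 0 1 0 -3; 0 0 -1 2; 0 0 0 1]
det M = -1; M⁻¹ = [1 -2 0 -8; 0 1 0 3; 0 0 -1 2; 0 0 0 1]
M⁻¹ · (0, -4, -1)ᵀ = (0, -1, 3)ᵀ

p = (0, -1, 3)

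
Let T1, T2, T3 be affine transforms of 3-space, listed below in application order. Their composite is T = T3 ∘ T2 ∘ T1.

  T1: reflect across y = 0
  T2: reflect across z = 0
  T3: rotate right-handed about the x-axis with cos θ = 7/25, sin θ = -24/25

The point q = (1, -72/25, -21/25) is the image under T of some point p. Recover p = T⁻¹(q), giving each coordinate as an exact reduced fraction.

T1 = [1 0 0 0; 0 -1 0 0; 0 0 1 0; 0 0 0 1]
T2·T1 = [1 0 0 0; 0 -1 0 0; 0 0 -1 0; 0 0 0 1]
T3·…·T1 = [1 0 0 0; 0 -7/25 -24/25 0; 0 24/25 -7/25 0; 0 0 0 1]
det M = 1; M⁻¹ = [1 0 0 0; 0 -7/25 24/25 0; 0 -24/25 -7/25 0; 0 0 0 1]
M⁻¹ · (1, -72/25, -21/25)ᵀ = (1, 0, 3)ᵀ

p = (1, 0, 3)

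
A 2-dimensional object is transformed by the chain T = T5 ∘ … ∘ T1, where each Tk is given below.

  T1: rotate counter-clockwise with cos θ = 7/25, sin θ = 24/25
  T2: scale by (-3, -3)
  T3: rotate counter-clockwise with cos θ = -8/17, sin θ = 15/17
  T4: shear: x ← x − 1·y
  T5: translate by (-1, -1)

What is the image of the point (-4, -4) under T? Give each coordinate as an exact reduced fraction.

T(p) = (1663/425, -6461/425)

T1 rotate counter-clockwise with cos θ = 7/25, sin θ = 24/25: (-4, -4) → (68/25, -124/25)
T2 scale by (-3, -3): (68/25, -124/25) → (-204/25, 372/25)
T3 rotate counter-clockwise with cos θ = -8/17, sin θ = 15/17: (-204/25, 372/25) → (-3948/425, -6036/425)
T4 shear: x ← x − 1·y: (-3948/425, -6036/425) → (2088/425, -6036/425)
T5 translate by (-1, -1): (2088/425, -6036/425) → (1663/425, -6461/425)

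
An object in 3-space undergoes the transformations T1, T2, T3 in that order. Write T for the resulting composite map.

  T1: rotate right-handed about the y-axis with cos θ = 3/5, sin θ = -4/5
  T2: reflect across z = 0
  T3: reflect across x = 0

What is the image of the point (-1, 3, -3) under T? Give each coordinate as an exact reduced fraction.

T(p) = (-9/5, 3, 13/5)

T1 rotate right-handed about the y-axis with cos θ = 3/5, sin θ = -4/5: (-1, 3, -3) → (9/5, 3, -13/5)
T2 reflect across z = 0: (9/5, 3, -13/5) → (9/5, 3, 13/5)
T3 reflect across x = 0: (9/5, 3, 13/5) → (-9/5, 3, 13/5)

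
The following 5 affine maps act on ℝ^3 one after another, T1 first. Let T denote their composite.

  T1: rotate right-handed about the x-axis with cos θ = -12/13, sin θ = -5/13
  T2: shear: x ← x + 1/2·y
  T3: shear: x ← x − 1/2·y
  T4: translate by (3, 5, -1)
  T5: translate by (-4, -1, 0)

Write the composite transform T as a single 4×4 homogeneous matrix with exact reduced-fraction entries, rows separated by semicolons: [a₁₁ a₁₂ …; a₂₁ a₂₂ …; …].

T1 = [1 0 0 0; 0 -12/13 5/13 0; 0 -5/13 -12/13 0; 0 0 0 1]
T2·T1 = [1 -6/13 5/26 0; 0 -12/13 5/13 0; 0 -5/13 -12/13 0; 0 0 0 1]
T3·…·T1 = [1 0 0 0; 0 -12/13 5/13 0; 0 -5/13 -12/13 0; 0 0 0 1]
T4·…·T1 = [1 0 0 3; 0 -12/13 5/13 5; 0 -5/13 -12/13 -1; 0 0 0 1]
T5·…·T1 = [1 0 0 -1; 0 -12/13 5/13 4; 0 -5/13 -12/13 -1; 0 0 0 1]

T = [1 0 0 -1; 0 -12/13 5/13 4; 0 -5/13 -12/13 -1; 0 0 0 1]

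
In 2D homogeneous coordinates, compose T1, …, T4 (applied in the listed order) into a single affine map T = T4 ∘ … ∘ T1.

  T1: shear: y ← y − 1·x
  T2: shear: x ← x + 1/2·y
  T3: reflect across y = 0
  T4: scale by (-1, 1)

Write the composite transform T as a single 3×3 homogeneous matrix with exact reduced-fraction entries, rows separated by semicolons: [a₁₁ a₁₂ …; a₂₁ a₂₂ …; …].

T1 = [1 0 0; -1 1 0; 0 0 1]
T2·T1 = [1/2 1/2 0; -1 1 0; 0 0 1]
T3·…·T1 = [1/2 1/2 0; 1 -1 0; 0 0 1]
T4·…·T1 = [-1/2 -1/2 0; 1 -1 0; 0 0 1]

T = [-1/2 -1/2 0; 1 -1 0; 0 0 1]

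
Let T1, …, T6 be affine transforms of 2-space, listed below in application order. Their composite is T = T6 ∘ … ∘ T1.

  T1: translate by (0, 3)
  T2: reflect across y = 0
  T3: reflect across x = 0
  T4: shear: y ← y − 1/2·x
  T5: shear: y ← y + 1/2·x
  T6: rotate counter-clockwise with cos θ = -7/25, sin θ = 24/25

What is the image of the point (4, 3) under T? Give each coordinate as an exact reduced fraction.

T1 translate by (0, 3): (4, 3) → (4, 6)
T2 reflect across y = 0: (4, 6) → (4, -6)
T3 reflect across x = 0: (4, -6) → (-4, -6)
T4 shear: y ← y − 1/2·x: (-4, -6) → (-4, -4)
T5 shear: y ← y + 1/2·x: (-4, -4) → (-4, -6)
T6 rotate counter-clockwise with cos θ = -7/25, sin θ = 24/25: (-4, -6) → (172/25, -54/25)

T(p) = (172/25, -54/25)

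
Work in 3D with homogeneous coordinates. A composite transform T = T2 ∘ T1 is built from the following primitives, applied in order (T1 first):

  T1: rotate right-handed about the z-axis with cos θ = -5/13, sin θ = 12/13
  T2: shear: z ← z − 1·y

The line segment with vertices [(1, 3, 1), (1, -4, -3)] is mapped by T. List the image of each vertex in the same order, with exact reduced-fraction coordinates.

image vertices: (-41/13, -3/13, 16/13), (43/13, 32/13, -71/13)

T1 rotate right-handed about the z-axis with cos θ = -5/13, sin θ = 12/13: (1, 3, 1) → (-41/13, -3/13, 1); (1, -4, -3) → (43/13, 32/13, -3)
T2 shear: z ← z − 1·y: (-41/13, -3/13, 1) → (-41/13, -3/13, 16/13); (43/13, 32/13, -3) → (43/13, 32/13, -71/13)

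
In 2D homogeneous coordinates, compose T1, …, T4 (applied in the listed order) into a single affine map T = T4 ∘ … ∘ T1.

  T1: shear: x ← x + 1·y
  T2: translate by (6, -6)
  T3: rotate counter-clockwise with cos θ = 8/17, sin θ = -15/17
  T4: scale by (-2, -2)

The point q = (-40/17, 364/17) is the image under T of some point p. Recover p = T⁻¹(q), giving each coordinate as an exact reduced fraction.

p = (2, 2)

T1 = [1 1 0; 0 1 0; 0 0 1]
T2·T1 = [1 1 6; 0 1 -6; 0 0 1]
T3·…·T1 = [8/17 23/17 -42/17; -15/17 -7/17 -138/17; 0 0 1]
T4·…·T1 = [-16/17 -46/17 84/17; 30/17 14/17 276/17; 0 0 1]
det M = 4; M⁻¹ = [7/34 23/34 -12; -15/34 -4/17 6; 0 0 1]
M⁻¹ · (-40/17, 364/17)ᵀ = (2, 2)ᵀ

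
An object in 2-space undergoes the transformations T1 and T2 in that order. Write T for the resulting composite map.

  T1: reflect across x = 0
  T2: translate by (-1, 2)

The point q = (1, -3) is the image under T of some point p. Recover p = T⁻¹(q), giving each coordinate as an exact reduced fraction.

T1 = [-1 0 0; 0 1 0; 0 0 1]
T2·T1 = [-1 0 -1; 0 1 2; 0 0 1]
det M = -1; M⁻¹ = [-1 0 -1; 0 1 -2; 0 0 1]
M⁻¹ · (1, -3)ᵀ = (-2, -5)ᵀ

p = (-2, -5)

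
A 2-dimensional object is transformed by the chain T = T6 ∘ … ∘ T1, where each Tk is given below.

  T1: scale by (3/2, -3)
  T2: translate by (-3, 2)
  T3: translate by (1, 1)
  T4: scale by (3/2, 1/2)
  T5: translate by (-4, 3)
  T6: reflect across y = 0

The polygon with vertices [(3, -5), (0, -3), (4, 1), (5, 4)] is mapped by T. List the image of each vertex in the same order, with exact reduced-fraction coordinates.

T1 scale by (3/2, -3): (3, -5) → (9/2, 15); (0, -3) → (0, 9); (4, 1) → (6, -3); (5, 4) → (15/2, -12)
T2 translate by (-3, 2): (9/2, 15) → (3/2, 17); (0, 9) → (-3, 11); (6, -3) → (3, -1); (15/2, -12) → (9/2, -10)
T3 translate by (1, 1): (3/2, 17) → (5/2, 18); (-3, 11) → (-2, 12); (3, -1) → (4, 0); (9/2, -10) → (11/2, -9)
T4 scale by (3/2, 1/2): (5/2, 18) → (15/4, 9); (-2, 12) → (-3, 6); (4, 0) → (6, 0); (11/2, -9) → (33/4, -9/2)
T5 translate by (-4, 3): (15/4, 9) → (-1/4, 12); (-3, 6) → (-7, 9); (6, 0) → (2, 3); (33/4, -9/2) → (17/4, -3/2)
T6 reflect across y = 0: (-1/4, 12) → (-1/4, -12); (-7, 9) → (-7, -9); (2, 3) → (2, -3); (17/4, -3/2) → (17/4, 3/2)

image vertices: (-1/4, -12), (-7, -9), (2, -3), (17/4, 3/2)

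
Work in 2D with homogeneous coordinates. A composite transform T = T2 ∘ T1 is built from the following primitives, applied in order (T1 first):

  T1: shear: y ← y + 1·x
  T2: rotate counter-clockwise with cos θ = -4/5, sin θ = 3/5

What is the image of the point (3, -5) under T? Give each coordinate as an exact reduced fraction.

T1 shear: y ← y + 1·x: (3, -5) → (3, -2)
T2 rotate counter-clockwise with cos θ = -4/5, sin θ = 3/5: (3, -2) → (-6/5, 17/5)

T(p) = (-6/5, 17/5)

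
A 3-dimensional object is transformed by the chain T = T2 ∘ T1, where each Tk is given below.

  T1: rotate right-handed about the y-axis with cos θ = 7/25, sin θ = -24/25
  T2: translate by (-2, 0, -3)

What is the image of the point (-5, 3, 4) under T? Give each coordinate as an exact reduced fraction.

T1 rotate right-handed about the y-axis with cos θ = 7/25, sin θ = -24/25: (-5, 3, 4) → (-131/25, 3, -92/25)
T2 translate by (-2, 0, -3): (-131/25, 3, -92/25) → (-181/25, 3, -167/25)

T(p) = (-181/25, 3, -167/25)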